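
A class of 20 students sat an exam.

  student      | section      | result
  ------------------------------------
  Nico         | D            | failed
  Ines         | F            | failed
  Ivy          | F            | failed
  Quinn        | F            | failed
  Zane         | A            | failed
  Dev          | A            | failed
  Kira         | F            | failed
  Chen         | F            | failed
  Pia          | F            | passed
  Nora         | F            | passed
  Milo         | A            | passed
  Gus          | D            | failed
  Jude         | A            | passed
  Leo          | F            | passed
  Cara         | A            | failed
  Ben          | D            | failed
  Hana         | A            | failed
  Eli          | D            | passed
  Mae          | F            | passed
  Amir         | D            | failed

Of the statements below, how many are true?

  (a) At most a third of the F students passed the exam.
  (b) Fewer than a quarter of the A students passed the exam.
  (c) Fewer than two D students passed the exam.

1

(a) F: |A| = 9, |A ∩ B| = 4; needs |A ∩ B| / |A| ≤ 1/3 — false.
(b) A: |A| = 6, |A ∩ B| = 2; needs |A ∩ B| / |A| < 1/4 — false.
(c) D: |A| = 5, |A ∩ B| = 1; needs |A ∩ B| < 2 — true.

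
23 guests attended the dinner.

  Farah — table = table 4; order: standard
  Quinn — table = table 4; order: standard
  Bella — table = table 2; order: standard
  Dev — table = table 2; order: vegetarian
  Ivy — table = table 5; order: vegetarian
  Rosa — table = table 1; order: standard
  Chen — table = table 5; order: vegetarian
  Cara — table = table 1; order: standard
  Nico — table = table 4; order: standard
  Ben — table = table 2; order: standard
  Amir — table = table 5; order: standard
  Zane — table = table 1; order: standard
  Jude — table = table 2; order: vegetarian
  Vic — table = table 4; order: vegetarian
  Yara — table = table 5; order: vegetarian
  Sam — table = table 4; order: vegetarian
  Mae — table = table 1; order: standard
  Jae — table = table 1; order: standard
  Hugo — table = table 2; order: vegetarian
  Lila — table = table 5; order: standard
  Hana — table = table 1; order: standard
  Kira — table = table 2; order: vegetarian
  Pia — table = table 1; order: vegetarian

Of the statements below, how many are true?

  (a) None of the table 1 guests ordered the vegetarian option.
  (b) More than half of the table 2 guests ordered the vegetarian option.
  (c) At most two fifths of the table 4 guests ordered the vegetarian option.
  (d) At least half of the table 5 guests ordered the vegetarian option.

3

(a) table 1: |A| = 7, |A ∩ B| = 1; needs A ∩ B = ∅ (|A ∩ B| = 0) — false.
(b) table 2: |A| = 6, |A ∩ B| = 4; needs |A ∩ B| > |A ∖ B| — true.
(c) table 4: |A| = 5, |A ∩ B| = 2; needs |A ∩ B| / |A| ≤ 2/5 — true.
(d) table 5: |A| = 5, |A ∩ B| = 3; needs |A ∩ B| ≥ |A ∖ B| — true.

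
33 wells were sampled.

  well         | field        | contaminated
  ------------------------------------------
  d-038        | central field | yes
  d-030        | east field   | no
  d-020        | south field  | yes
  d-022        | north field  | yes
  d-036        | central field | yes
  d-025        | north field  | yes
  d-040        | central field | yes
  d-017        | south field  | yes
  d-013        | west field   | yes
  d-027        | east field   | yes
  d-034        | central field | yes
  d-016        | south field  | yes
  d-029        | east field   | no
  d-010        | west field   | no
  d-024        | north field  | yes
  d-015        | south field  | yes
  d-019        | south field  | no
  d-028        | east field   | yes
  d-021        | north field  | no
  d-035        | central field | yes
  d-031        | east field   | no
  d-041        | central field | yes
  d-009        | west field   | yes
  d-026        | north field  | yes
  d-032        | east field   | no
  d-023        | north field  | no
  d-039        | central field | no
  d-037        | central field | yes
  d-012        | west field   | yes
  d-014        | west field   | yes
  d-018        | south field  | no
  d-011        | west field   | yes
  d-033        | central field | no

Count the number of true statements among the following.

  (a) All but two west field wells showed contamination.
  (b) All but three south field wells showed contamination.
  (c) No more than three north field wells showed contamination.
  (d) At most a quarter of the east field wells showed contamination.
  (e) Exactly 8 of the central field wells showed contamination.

0

(a) west field: |A| = 6, |A ∩ B| = 5; needs |A ∖ B| = 2 — false.
(b) south field: |A| = 6, |A ∩ B| = 4; needs |A ∖ B| = 3 — false.
(c) north field: |A| = 6, |A ∩ B| = 4; needs |A ∩ B| ≤ 3 — false.
(d) east field: |A| = 6, |A ∩ B| = 2; needs |A ∩ B| / |A| ≤ 1/4 — false.
(e) central field: |A| = 9, |A ∩ B| = 7; needs |A ∩ B| = 8 — false.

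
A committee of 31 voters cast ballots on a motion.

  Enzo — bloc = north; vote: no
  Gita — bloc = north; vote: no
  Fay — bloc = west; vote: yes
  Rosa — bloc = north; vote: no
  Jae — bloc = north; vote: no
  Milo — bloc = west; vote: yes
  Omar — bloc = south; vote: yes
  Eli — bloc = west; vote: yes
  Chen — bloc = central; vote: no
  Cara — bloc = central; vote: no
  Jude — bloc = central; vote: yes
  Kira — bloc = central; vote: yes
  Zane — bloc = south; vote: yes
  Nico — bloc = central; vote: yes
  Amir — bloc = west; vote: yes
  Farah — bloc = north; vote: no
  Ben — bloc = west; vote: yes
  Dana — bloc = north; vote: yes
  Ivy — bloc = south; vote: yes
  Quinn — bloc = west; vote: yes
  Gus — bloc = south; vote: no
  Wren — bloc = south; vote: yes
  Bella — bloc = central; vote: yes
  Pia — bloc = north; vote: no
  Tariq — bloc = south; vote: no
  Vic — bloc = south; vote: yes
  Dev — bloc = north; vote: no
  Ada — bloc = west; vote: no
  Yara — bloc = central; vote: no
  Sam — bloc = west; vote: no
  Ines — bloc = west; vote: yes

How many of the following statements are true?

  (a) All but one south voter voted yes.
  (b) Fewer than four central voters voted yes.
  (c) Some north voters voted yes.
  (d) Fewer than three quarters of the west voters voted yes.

(a) south: |A| = 7, |A ∩ B| = 5; needs |A ∖ B| = 1 — false.
(b) central: |A| = 7, |A ∩ B| = 4; needs |A ∩ B| < 4 — false.
(c) north: |A| = 8, |A ∩ B| = 1; needs A ∩ B ≠ ∅ (|A ∩ B| ≥ 1) — true.
(d) west: |A| = 9, |A ∩ B| = 7; needs |A ∩ B| / |A| < 3/4 — false.

1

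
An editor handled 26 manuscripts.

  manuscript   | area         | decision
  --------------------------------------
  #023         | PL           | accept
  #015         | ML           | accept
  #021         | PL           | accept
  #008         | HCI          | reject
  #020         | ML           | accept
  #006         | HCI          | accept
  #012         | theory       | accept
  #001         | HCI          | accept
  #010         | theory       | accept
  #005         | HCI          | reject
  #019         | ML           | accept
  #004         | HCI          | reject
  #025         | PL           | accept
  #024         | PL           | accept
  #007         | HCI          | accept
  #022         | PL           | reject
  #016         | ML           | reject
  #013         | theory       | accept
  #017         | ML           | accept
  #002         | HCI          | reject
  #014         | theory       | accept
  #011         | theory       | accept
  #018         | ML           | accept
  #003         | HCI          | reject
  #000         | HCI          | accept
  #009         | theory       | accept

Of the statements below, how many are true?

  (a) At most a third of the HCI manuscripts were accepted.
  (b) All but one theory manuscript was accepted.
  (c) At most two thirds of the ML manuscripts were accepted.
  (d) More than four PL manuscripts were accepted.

(a) HCI: |A| = 9, |A ∩ B| = 4; needs |A ∩ B| / |A| ≤ 1/3 — false.
(b) theory: |A| = 6, |A ∩ B| = 6; needs |A ∖ B| = 1 — false.
(c) ML: |A| = 6, |A ∩ B| = 5; needs |A ∩ B| / |A| ≤ 2/3 — false.
(d) PL: |A| = 5, |A ∩ B| = 4; needs |A ∩ B| > 4 — false.

0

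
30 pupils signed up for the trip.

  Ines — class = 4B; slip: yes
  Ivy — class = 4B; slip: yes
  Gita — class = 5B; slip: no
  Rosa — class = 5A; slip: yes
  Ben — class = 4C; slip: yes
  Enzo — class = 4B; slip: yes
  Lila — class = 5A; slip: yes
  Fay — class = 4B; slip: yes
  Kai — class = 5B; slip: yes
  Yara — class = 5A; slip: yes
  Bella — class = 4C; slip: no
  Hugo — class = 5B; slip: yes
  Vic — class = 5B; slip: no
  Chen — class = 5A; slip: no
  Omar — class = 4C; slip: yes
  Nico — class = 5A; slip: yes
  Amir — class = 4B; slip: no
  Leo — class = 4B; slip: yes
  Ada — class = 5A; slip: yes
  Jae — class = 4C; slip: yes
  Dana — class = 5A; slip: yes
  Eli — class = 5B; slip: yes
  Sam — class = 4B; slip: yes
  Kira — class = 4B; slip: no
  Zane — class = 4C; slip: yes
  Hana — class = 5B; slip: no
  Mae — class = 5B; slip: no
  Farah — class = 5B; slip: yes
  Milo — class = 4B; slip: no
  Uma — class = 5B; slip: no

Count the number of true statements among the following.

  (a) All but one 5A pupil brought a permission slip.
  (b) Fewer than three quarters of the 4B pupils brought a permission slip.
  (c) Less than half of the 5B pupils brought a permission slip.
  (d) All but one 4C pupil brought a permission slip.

(a) 5A: |A| = 7, |A ∩ B| = 6; needs |A ∖ B| = 1 — true.
(b) 4B: |A| = 9, |A ∩ B| = 6; needs |A ∩ B| / |A| < 3/4 — true.
(c) 5B: |A| = 9, |A ∩ B| = 4; needs |A ∩ B| < |A ∖ B| — true.
(d) 4C: |A| = 5, |A ∩ B| = 4; needs |A ∖ B| = 1 — true.

4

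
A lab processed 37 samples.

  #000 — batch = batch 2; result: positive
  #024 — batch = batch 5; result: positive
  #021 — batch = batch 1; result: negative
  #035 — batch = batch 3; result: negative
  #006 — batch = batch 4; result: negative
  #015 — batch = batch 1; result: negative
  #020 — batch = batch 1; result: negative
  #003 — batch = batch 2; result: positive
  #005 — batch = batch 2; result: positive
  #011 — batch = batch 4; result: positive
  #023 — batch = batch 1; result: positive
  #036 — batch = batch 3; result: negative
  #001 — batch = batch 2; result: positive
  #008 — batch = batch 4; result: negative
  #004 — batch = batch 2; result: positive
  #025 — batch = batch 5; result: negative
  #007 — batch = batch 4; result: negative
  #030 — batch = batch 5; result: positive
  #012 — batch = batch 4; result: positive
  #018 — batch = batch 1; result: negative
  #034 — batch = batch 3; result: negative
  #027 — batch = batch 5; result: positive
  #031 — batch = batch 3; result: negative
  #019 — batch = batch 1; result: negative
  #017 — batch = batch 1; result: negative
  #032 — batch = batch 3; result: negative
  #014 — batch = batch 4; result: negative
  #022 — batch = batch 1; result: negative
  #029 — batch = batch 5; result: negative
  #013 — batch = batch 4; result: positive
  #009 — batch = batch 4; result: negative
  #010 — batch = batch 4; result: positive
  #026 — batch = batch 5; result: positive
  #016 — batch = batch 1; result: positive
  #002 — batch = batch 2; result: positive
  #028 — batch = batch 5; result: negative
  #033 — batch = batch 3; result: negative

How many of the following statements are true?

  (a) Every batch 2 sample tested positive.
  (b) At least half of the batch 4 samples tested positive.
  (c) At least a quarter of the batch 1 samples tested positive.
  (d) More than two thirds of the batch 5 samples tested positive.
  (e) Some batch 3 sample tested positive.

1

(a) batch 2: |A| = 6, |A ∩ B| = 6; needs A ⊆ B, i.e. every element of A is in B (|A ∖ B| = 0) — true.
(b) batch 4: |A| = 9, |A ∩ B| = 4; needs |A ∩ B| ≥ |A ∖ B| — false.
(c) batch 1: |A| = 9, |A ∩ B| = 2; needs |A ∩ B| / |A| ≥ 1/4 — false.
(d) batch 5: |A| = 7, |A ∩ B| = 4; needs |A ∩ B| / |A| > 2/3 — false.
(e) batch 3: |A| = 6, |A ∩ B| = 0; needs A ∩ B ≠ ∅ (|A ∩ B| ≥ 1) — false.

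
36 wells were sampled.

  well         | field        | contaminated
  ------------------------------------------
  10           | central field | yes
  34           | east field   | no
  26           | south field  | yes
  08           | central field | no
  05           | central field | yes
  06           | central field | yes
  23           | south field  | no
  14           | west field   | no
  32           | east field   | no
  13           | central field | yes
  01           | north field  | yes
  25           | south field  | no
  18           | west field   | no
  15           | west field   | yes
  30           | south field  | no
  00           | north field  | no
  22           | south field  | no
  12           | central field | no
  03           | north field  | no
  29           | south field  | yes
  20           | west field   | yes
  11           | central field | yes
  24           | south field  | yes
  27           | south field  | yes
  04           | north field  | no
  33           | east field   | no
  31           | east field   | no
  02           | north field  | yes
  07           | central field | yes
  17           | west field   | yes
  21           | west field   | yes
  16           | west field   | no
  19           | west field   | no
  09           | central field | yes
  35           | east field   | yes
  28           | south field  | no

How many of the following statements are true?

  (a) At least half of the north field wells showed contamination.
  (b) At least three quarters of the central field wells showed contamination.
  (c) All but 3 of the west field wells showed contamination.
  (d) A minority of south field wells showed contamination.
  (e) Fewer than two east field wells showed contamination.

(a) north field: |A| = 5, |A ∩ B| = 2; needs |A ∩ B| ≥ |A ∖ B| — false.
(b) central field: |A| = 9, |A ∩ B| = 7; needs |A ∩ B| / |A| ≥ 3/4 — true.
(c) west field: |A| = 8, |A ∩ B| = 4; needs |A ∖ B| = 3 — false.
(d) south field: |A| = 9, |A ∩ B| = 4; needs |A ∩ B| < |A ∖ B| — true.
(e) east field: |A| = 5, |A ∩ B| = 1; needs |A ∩ B| < 2 — true.

3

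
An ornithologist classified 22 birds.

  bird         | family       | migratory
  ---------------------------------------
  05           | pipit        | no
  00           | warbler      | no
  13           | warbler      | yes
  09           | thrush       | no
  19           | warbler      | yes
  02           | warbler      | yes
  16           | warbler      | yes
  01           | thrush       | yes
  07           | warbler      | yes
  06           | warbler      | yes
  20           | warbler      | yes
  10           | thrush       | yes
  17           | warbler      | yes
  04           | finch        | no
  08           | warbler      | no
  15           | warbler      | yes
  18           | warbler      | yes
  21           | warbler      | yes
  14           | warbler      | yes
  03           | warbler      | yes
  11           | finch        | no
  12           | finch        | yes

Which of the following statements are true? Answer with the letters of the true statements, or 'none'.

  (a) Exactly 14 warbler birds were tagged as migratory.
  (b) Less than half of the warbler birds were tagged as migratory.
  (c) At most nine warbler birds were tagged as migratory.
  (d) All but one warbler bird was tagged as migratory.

none

|A| = 15, |A ∩ B| = 13, |A ∖ B| = 2.
(a) |A ∩ B| = 14: fails.
(b) |A ∩ B| < |A ∖ B|: fails.
(c) |A ∩ B| ≤ 9: fails.
(d) |A ∖ B| = 1: fails.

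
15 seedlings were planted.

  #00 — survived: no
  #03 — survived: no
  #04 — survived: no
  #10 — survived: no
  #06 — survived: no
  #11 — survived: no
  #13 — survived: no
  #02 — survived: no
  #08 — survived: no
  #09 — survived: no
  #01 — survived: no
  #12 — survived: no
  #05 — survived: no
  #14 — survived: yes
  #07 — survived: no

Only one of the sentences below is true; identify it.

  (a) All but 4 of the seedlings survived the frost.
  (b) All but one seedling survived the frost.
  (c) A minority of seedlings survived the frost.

|A| = 15, |A ∩ B| = 1, |A ∖ B| = 14.
(a) requires |A ∖ B| = 4: false.
(b) requires |A ∖ B| = 1: false.
(c) requires |A ∩ B| < |A ∖ B|: true.

(c)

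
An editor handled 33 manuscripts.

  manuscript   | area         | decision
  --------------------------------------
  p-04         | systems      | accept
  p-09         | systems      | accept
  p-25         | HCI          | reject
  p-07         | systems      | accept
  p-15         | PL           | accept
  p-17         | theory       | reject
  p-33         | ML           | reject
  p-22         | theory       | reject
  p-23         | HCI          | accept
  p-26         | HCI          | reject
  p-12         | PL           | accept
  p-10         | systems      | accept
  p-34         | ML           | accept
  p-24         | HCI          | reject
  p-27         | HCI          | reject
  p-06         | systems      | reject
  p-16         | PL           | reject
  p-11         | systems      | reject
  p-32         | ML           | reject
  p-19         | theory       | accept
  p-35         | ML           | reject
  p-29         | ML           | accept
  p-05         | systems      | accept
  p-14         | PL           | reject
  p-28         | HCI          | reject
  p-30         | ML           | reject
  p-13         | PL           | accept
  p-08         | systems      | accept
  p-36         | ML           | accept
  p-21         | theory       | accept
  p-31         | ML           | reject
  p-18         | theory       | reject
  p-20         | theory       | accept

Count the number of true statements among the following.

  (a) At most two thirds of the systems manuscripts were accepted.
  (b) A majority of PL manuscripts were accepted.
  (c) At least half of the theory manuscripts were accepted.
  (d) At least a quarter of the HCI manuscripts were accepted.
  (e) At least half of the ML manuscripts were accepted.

(a) systems: |A| = 8, |A ∩ B| = 6; needs |A ∩ B| / |A| ≤ 2/3 — false.
(b) PL: |A| = 5, |A ∩ B| = 3; needs |A ∩ B| > |A ∖ B| — true.
(c) theory: |A| = 6, |A ∩ B| = 3; needs |A ∩ B| ≥ |A ∖ B| — true.
(d) HCI: |A| = 6, |A ∩ B| = 1; needs |A ∩ B| / |A| ≥ 1/4 — false.
(e) ML: |A| = 8, |A ∩ B| = 3; needs |A ∩ B| ≥ |A ∖ B| — false.

2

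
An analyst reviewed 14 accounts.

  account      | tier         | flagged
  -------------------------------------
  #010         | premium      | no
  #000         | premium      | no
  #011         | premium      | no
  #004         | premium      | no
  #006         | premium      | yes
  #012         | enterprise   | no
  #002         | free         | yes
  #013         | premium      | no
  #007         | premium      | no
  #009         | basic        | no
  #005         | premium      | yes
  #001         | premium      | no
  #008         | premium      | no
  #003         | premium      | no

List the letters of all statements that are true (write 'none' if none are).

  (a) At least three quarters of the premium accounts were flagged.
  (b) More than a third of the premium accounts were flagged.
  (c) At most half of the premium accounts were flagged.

(c)

|A| = 11, |A ∩ B| = 2, |A ∖ B| = 9.
(a) |A ∩ B| / |A| ≥ 3/4: fails.
(b) |A ∩ B| / |A| > 1/3: fails.
(c) |A ∩ B| ≤ |A ∖ B|: holds.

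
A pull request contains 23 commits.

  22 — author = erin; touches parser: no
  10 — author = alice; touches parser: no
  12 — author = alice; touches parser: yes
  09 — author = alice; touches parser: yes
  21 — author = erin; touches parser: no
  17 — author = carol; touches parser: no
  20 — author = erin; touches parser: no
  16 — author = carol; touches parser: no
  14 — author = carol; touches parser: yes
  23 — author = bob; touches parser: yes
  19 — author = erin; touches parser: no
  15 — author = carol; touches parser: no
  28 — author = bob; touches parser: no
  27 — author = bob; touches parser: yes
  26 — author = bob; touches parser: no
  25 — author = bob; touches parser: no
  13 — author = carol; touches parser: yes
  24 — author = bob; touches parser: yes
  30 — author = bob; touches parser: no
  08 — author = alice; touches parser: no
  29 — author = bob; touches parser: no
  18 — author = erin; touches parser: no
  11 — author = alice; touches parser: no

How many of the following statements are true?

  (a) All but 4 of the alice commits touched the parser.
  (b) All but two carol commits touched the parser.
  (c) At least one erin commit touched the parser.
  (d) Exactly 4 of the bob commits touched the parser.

(a) alice: |A| = 5, |A ∩ B| = 2; needs |A ∖ B| = 4 — false.
(b) carol: |A| = 5, |A ∩ B| = 2; needs |A ∖ B| = 2 — false.
(c) erin: |A| = 5, |A ∩ B| = 0; needs A ∩ B ≠ ∅ (|A ∩ B| ≥ 1) — false.
(d) bob: |A| = 8, |A ∩ B| = 3; needs |A ∩ B| = 4 — false.

0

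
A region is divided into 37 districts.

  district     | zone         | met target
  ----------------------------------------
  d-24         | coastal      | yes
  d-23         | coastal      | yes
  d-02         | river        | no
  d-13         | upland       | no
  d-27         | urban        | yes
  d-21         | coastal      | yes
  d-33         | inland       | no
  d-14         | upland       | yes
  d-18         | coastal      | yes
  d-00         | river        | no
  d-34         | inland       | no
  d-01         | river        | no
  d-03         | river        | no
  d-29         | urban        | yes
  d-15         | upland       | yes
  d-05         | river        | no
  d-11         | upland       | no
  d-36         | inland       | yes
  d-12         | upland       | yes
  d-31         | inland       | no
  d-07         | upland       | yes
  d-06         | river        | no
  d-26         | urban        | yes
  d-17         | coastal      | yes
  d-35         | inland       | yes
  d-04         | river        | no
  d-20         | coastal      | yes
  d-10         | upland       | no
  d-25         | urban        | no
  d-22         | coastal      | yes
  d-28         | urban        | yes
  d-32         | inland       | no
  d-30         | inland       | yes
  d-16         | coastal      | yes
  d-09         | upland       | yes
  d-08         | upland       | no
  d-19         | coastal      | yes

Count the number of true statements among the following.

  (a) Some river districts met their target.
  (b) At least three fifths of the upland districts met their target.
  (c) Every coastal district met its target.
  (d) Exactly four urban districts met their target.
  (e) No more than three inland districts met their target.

(a) river: |A| = 7, |A ∩ B| = 0; needs A ∩ B ≠ ∅ (|A ∩ B| ≥ 1) — false.
(b) upland: |A| = 9, |A ∩ B| = 5; needs |A ∩ B| / |A| ≥ 3/5 — false.
(c) coastal: |A| = 9, |A ∩ B| = 9; needs A ⊆ B, i.e. every element of A is in B (|A ∖ B| = 0) — true.
(d) urban: |A| = 5, |A ∩ B| = 4; needs |A ∩ B| = 4 — true.
(e) inland: |A| = 7, |A ∩ B| = 3; needs |A ∩ B| ≤ 3 — true.

3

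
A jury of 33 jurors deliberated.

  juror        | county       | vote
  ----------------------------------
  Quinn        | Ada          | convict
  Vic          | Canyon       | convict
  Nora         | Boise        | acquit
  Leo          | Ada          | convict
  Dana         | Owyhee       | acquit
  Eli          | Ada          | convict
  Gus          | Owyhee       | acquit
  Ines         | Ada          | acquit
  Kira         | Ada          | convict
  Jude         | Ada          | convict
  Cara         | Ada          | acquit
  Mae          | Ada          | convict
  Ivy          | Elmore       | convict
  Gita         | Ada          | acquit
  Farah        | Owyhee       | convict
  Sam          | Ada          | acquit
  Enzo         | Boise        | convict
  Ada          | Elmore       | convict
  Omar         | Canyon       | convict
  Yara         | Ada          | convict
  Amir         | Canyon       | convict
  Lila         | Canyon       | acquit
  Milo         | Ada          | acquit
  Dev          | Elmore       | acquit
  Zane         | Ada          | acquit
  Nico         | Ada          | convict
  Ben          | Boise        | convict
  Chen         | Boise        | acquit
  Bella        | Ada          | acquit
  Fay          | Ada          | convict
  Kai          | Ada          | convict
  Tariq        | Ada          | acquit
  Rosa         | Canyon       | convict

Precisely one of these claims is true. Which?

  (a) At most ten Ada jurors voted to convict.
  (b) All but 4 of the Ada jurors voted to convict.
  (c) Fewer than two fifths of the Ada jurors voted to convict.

(a)

|A| = 18, |A ∩ B| = 10, |A ∖ B| = 8.
(a) requires |A ∩ B| ≤ 10: true.
(b) requires |A ∖ B| = 4: false.
(c) requires |A ∩ B| / |A| < 2/5: false.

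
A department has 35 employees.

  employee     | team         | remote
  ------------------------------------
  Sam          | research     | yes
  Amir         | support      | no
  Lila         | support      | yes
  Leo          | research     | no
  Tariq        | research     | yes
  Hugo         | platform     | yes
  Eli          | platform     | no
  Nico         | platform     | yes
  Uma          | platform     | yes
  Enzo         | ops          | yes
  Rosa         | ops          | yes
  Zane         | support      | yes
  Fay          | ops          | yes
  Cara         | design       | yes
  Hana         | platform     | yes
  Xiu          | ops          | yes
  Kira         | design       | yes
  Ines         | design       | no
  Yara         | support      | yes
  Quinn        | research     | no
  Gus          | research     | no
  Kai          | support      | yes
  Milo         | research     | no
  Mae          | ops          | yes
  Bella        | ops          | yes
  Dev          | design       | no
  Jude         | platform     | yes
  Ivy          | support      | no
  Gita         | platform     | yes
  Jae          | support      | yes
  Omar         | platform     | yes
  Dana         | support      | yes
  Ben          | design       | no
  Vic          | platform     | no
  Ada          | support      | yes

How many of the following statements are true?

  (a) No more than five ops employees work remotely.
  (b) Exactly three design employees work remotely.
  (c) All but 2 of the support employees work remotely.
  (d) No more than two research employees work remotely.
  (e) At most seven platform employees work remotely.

3

(a) ops: |A| = 6, |A ∩ B| = 6; needs |A ∩ B| ≤ 5 — false.
(b) design: |A| = 5, |A ∩ B| = 2; needs |A ∩ B| = 3 — false.
(c) support: |A| = 9, |A ∩ B| = 7; needs |A ∖ B| = 2 — true.
(d) research: |A| = 6, |A ∩ B| = 2; needs |A ∩ B| ≤ 2 — true.
(e) platform: |A| = 9, |A ∩ B| = 7; needs |A ∩ B| ≤ 7 — true.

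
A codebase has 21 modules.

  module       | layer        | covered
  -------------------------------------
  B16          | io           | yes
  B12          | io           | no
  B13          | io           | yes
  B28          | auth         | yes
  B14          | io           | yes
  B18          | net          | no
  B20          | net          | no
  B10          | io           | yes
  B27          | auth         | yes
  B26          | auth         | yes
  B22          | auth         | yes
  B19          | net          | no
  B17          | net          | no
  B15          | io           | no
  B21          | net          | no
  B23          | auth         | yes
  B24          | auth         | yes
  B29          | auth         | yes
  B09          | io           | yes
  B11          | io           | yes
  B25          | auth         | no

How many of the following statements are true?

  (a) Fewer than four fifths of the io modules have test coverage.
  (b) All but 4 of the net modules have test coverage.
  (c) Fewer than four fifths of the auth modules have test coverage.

1

(a) io: |A| = 8, |A ∩ B| = 6; needs |A ∩ B| / |A| < 4/5 — true.
(b) net: |A| = 5, |A ∩ B| = 0; needs |A ∖ B| = 4 — false.
(c) auth: |A| = 8, |A ∩ B| = 7; needs |A ∩ B| / |A| < 4/5 — false.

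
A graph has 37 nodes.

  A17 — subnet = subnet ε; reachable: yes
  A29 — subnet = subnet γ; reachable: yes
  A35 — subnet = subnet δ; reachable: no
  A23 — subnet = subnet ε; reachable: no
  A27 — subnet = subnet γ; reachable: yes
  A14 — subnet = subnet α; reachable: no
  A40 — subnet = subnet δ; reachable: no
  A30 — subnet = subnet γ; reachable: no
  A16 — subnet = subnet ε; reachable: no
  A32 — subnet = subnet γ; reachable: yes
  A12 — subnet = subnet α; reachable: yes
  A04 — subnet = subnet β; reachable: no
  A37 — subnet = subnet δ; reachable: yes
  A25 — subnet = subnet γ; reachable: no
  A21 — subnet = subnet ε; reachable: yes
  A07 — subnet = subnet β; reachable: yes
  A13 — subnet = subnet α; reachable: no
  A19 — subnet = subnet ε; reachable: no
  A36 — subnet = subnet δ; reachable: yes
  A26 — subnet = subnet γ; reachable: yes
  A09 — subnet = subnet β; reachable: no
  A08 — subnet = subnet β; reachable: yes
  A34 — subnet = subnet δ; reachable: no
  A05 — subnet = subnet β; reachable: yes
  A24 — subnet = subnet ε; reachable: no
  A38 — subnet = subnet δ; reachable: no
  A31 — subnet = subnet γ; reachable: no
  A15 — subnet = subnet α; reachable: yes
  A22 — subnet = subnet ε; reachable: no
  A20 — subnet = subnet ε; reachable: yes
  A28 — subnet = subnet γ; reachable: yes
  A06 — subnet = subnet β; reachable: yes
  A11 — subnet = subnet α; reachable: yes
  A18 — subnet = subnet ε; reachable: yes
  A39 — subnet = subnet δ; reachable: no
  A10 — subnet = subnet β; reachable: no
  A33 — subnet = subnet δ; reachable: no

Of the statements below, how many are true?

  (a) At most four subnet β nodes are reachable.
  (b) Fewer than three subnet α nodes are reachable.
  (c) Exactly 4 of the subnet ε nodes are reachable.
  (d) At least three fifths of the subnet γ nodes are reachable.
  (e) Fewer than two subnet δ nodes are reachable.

(a) subnet β: |A| = 7, |A ∩ B| = 4; needs |A ∩ B| ≤ 4 — true.
(b) subnet α: |A| = 5, |A ∩ B| = 3; needs |A ∩ B| < 3 — false.
(c) subnet ε: |A| = 9, |A ∩ B| = 4; needs |A ∩ B| = 4 — true.
(d) subnet γ: |A| = 8, |A ∩ B| = 5; needs |A ∩ B| / |A| ≥ 3/5 — true.
(e) subnet δ: |A| = 8, |A ∩ B| = 2; needs |A ∩ B| < 2 — false.

3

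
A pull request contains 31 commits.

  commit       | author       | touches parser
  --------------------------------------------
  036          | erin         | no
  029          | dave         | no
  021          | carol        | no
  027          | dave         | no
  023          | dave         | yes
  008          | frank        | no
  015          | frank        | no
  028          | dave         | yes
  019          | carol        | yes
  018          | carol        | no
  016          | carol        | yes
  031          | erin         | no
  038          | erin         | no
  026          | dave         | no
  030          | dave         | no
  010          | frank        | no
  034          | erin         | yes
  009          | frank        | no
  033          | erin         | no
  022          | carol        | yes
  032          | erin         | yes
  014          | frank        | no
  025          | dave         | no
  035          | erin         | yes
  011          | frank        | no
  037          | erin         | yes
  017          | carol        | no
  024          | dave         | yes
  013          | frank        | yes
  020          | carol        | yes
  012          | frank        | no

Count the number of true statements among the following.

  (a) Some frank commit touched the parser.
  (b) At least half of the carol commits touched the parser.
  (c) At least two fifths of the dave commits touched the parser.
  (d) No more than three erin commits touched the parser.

(a) frank: |A| = 8, |A ∩ B| = 1; needs A ∩ B ≠ ∅ (|A ∩ B| ≥ 1) — true.
(b) carol: |A| = 7, |A ∩ B| = 4; needs |A ∩ B| ≥ |A ∖ B| — true.
(c) dave: |A| = 8, |A ∩ B| = 3; needs |A ∩ B| / |A| ≥ 2/5 — false.
(d) erin: |A| = 8, |A ∩ B| = 4; needs |A ∩ B| ≤ 3 — false.

2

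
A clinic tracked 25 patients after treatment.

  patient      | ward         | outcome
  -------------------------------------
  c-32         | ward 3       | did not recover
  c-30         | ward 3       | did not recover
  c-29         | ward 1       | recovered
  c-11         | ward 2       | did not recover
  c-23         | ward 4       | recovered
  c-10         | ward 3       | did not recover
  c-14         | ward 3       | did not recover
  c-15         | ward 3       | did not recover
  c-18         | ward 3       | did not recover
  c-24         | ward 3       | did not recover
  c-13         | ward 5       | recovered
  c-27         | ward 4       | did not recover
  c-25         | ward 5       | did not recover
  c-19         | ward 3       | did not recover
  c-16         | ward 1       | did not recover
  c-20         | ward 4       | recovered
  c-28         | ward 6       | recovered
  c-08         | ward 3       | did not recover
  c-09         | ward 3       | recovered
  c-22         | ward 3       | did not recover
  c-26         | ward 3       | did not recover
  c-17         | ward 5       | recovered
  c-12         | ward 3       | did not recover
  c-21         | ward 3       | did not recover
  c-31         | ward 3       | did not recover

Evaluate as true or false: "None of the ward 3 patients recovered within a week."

False

Truth condition: A ∩ B = ∅ (|A ∩ B| = 0).
|A| = 15, |A ∩ B| = 1, |A ∖ B| = 14.
So the statement is false.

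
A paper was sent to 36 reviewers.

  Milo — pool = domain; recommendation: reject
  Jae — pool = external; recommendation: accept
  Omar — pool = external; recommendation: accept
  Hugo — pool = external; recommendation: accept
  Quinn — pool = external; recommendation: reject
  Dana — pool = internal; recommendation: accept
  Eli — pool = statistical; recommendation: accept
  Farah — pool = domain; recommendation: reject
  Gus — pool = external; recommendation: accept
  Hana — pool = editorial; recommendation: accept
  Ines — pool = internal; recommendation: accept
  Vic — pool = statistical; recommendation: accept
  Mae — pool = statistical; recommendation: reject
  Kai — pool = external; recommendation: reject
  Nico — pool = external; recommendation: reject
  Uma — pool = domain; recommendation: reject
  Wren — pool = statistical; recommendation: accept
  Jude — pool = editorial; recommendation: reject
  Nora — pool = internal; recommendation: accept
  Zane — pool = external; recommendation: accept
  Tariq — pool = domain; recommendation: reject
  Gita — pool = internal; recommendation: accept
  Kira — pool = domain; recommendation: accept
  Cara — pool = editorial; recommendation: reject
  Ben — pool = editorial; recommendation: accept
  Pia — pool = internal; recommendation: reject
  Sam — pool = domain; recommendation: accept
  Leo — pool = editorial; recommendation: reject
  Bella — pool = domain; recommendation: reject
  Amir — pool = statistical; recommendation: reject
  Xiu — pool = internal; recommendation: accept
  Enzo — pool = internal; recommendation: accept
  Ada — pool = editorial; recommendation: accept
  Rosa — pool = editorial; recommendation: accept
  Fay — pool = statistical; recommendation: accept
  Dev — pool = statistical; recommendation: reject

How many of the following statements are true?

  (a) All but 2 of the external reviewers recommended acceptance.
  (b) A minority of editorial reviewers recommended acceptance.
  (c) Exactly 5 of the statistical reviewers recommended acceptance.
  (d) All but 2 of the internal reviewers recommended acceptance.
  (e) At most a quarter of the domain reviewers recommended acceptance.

(a) external: |A| = 8, |A ∩ B| = 5; needs |A ∖ B| = 2 — false.
(b) editorial: |A| = 7, |A ∩ B| = 4; needs |A ∩ B| < |A ∖ B| — false.
(c) statistical: |A| = 7, |A ∩ B| = 4; needs |A ∩ B| = 5 — false.
(d) internal: |A| = 7, |A ∩ B| = 6; needs |A ∖ B| = 2 — false.
(e) domain: |A| = 7, |A ∩ B| = 2; needs |A ∩ B| / |A| ≤ 1/4 — false.

0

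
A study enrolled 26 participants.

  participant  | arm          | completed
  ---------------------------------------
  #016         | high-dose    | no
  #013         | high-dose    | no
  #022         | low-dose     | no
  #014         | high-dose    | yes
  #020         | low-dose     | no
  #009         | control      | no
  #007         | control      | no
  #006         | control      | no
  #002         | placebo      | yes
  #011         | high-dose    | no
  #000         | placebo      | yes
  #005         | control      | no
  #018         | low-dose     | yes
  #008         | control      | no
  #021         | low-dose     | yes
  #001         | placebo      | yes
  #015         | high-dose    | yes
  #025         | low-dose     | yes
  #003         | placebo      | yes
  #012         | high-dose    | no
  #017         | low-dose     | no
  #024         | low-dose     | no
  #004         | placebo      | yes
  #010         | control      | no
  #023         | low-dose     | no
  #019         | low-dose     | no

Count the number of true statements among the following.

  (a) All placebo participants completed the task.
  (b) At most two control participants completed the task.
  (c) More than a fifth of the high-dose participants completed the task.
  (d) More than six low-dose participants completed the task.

3

(a) placebo: |A| = 5, |A ∩ B| = 5; needs A ⊆ B, i.e. every element of A is in B (|A ∖ B| = 0) — true.
(b) control: |A| = 6, |A ∩ B| = 0; needs |A ∩ B| ≤ 2 — true.
(c) high-dose: |A| = 6, |A ∩ B| = 2; needs |A ∩ B| / |A| > 1/5 — true.
(d) low-dose: |A| = 9, |A ∩ B| = 3; needs |A ∩ B| > 6 — false.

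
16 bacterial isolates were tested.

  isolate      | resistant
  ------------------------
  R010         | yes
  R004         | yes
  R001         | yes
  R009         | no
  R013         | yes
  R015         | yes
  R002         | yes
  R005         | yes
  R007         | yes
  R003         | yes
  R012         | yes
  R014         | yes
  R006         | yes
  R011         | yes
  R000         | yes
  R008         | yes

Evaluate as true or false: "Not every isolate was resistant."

True

Truth condition: A ⊄ B (|A ∖ B| ≥ 1).
|A| = 16, |A ∩ B| = 15, |A ∖ B| = 1.
So the statement is true.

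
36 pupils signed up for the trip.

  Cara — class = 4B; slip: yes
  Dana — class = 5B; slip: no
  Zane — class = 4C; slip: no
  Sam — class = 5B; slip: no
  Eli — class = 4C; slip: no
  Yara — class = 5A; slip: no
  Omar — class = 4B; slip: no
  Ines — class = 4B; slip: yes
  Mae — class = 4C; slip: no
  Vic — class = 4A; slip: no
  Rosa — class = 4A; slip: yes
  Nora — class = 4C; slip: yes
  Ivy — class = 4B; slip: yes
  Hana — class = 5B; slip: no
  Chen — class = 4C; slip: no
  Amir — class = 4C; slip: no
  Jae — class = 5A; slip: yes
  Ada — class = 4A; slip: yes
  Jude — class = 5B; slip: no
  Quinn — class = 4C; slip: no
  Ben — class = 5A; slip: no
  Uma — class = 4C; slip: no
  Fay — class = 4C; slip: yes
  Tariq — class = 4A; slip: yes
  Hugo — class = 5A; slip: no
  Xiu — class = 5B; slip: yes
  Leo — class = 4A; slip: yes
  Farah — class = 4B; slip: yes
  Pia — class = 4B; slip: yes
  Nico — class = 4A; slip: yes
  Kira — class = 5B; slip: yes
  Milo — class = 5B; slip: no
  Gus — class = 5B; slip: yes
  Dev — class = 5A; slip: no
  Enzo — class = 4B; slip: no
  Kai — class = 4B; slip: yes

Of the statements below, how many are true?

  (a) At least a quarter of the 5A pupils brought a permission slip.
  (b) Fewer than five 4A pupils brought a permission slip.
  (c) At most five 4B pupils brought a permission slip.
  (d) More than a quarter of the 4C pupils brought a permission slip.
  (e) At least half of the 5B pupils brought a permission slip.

(a) 5A: |A| = 5, |A ∩ B| = 1; needs |A ∩ B| / |A| ≥ 1/4 — false.
(b) 4A: |A| = 6, |A ∩ B| = 5; needs |A ∩ B| < 5 — false.
(c) 4B: |A| = 8, |A ∩ B| = 6; needs |A ∩ B| ≤ 5 — false.
(d) 4C: |A| = 9, |A ∩ B| = 2; needs |A ∩ B| / |A| > 1/4 — false.
(e) 5B: |A| = 8, |A ∩ B| = 3; needs |A ∩ B| ≥ |A ∖ B| — false.

0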